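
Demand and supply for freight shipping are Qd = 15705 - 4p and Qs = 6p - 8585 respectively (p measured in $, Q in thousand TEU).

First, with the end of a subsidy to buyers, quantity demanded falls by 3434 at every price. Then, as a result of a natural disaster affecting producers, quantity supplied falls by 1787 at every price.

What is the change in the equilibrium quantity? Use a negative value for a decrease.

Before the shock: 15705 - 4p = 6p - 8585 ⇒ 24290 = 10p ⇒ p = 2429, Q = 5989.
The shock moves the curves to Qd = 12271 - 4p and Qs = 6p - 10372.
Clearing the new market: 12271 - 4p = 6p - 10372, so p = 2264.3 and Q = 3213.8.
ΔQ = 3213.8 − 5989 = -2775.2.

-2775.2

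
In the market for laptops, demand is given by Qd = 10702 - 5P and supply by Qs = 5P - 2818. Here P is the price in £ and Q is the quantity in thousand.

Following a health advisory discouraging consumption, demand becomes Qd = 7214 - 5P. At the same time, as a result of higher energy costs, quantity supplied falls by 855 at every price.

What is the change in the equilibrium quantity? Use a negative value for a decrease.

Before the shock: 10702 - 5P = 5P - 2818 ⇒ 13520 = 10P ⇒ P = 1352, Q = 3942.
With the change applied: demand Qd = 7214 - 5P, supply Qs = 5P - 3673.
Equate the new curves: 7214 - 5P = 5P - 3673, giving 10887 = 10P, P = 1088.7, Q = 1770.5.
ΔQ = 1770.5 − 3942 = -2171.5.

-2171.5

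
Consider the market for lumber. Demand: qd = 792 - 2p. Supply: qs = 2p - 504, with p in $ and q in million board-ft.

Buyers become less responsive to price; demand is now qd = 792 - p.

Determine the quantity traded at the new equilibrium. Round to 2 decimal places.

Initially, 792 - 2p = 2p - 504, so 1296 = 4p and p = 324, q = 144.
The shock moves the curves to qd = 792 - p and qs = 2p - 504.
New equilibrium: 792 - p = 2p - 504 ⇒ 1296 = 3p ⇒ p = 432, q = 360.

360.00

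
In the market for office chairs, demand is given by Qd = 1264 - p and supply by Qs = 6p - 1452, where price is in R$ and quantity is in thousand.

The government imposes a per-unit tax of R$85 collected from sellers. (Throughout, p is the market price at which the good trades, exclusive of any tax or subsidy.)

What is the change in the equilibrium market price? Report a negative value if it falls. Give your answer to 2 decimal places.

Solve the original market: 1264 - p = 6p - 1452, hence p = 388 and Q = 876.
Since sellers keep the price net of the tax, the effective supply curve becomes Qs = 6p - 1962.
New equilibrium: 1264 - p = 6p - 1962 ⇒ 3226 = 7p ⇒ p = 3226/7 ≈ 460.8571, Q = 5622/7 ≈ 803.1429.
Δp = 460.8571 − 388 = +72.86.

+72.86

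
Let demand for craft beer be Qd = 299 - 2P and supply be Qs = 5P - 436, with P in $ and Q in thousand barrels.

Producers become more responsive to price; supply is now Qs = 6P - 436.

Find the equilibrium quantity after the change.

Initially, 299 - 2P = 5P - 436, so 735 = 7P and P = 105, Q = 89.
The new curves are Qd = 299 - 2P (demand) and Qs = 6P - 436 (supply).
Setting them equal: 299 - 2P = 6P - 436 → 735 = 8P, so P = 91.875 and Q = 115.25.

115.25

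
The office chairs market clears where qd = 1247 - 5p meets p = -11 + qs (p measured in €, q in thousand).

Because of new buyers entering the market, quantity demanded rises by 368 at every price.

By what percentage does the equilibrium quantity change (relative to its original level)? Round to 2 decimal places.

+28.26

Before the shock: 1247 - 5p = p + 11 ⇒ 1236 = 6p ⇒ p = 206, q = 217.
The new curves are qd = 1615 - 5p (demand) and qs = p + 11 (supply).
Equate the new curves: 1615 - 5p = p + 11, giving 1604 = 6p, p = 802/3 ≈ 267.3333, q = 835/3 ≈ 278.3333.
%Δq = (278.3333 − 217) / 217 × 100 = +28.26%.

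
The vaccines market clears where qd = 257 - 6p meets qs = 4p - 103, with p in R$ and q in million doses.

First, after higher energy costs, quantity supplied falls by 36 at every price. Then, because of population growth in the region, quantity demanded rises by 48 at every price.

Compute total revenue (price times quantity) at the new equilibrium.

Before the shock: 257 - 6p = 4p - 103 ⇒ 360 = 10p ⇒ p = 36, q = 41.
The shock moves the curves to qd = 305 - 6p and qs = 4p - 139.
Setting them equal: 305 - 6p = 4p - 139 → 444 = 10p, so p = 44.4 and q = 38.6.
New expenditure = 44.4 × 38.6 = 1713.84.

1713.84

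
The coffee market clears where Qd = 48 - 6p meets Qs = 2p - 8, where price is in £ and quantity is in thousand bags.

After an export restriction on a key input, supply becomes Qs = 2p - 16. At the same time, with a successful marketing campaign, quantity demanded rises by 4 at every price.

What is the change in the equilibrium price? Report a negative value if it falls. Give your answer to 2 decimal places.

+1.50

Original equilibrium: 48 - 6p = 2p - 8 gives 56 = 8p, so p = 7 and Q = 6.
With the change applied: demand Qd = 52 - 6p, supply Qs = 2p - 16.
New equilibrium: 52 - 6p = 2p - 16 ⇒ 68 = 8p ⇒ p = 8.5, Q = 1.
Δp = 8.5 − 7 = +1.50.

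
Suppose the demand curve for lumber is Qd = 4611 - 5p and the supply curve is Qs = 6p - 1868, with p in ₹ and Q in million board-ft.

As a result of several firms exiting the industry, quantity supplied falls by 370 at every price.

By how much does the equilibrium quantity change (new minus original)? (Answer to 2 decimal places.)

Initially, 4611 - 5p = 6p - 1868, so 6479 = 11p and p = 589, Q = 1666.
After the shift, demand is Qd = 4611 - 5p and supply is Qs = 6p - 2238.
New equilibrium: 4611 - 5p = 6p - 2238 ⇒ 6849 = 11p ⇒ p = 6849/11 ≈ 622.6364, Q = 16476/11 ≈ 1497.8182.
ΔQ = 1497.8182 − 1666 = -168.18.

-168.18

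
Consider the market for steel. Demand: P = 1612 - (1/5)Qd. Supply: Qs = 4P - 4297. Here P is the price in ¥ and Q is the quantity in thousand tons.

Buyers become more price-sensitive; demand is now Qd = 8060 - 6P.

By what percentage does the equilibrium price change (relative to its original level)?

-10

Solve the original market: 8060 - 5P = 4P - 4297, hence P = 1373 and Q = 1195.
After the shift, demand is Qd = 8060 - 6P and supply is Qs = 4P - 4297.
New equilibrium: 8060 - 6P = 4P - 4297 ⇒ 12357 = 10P ⇒ P = 1235.7, Q = 645.8.
%ΔP = (1235.7 − 1373) / 1373 × 100 = -10%.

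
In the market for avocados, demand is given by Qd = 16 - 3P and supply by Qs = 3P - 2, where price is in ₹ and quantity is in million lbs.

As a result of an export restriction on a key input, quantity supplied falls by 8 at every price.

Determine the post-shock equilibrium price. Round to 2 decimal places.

Initially, 16 - 3P = 3P - 2, so 18 = 6P and P = 3, Q = 7.
With the change applied: demand Qd = 16 - 3P, supply Qs = 3P - 10.
Setting them equal: 16 - 3P = 3P - 10 → 26 = 6P, so P = 13/3 ≈ 4.3333 and Q = 3.

4.33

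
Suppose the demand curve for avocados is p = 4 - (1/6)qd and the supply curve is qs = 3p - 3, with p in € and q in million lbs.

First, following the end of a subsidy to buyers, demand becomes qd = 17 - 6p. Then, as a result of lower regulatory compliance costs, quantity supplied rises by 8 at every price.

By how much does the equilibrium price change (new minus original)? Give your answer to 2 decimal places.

-1.67

Solve the original market: 24 - 6p = 3p - 3, hence p = 3 and q = 6.
The new curves are qd = 17 - 6p (demand) and qs = 3p + 5 (supply).
New equilibrium: 17 - 6p = 3p + 5 ⇒ 12 = 9p ⇒ p = 4/3 ≈ 1.3333, q = 9.
Δp = 1.3333 − 3 = -1.67.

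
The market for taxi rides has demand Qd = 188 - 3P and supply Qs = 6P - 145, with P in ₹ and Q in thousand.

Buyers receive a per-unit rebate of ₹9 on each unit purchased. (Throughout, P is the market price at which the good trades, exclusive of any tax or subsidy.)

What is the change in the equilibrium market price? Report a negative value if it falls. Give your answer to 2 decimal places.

+3.00

Solve the original market: 188 - 3P = 6P - 145, hence P = 37 and Q = 77.
Since buyers' out-of-pocket price is the market price minus the rebate, the effective demand curve becomes Qd = 215 - 3P.
Setting them equal: 215 - 3P = 6P - 145 → 360 = 9P, so P = 40 and Q = 95.
ΔP = 40 − 37 = +3.00.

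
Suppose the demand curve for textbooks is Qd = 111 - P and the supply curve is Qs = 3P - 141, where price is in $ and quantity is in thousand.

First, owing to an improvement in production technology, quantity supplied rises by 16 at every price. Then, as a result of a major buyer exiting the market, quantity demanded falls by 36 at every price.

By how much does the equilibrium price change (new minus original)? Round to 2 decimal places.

Before the shock: 111 - P = 3P - 141 ⇒ 252 = 4P ⇒ P = 63, Q = 48.
The new curves are Qd = 75 - P (demand) and Qs = 3P - 125 (supply).
Equate the new curves: 75 - P = 3P - 125, giving 200 = 4P, P = 50, Q = 25.
ΔP = 50 − 63 = -13.00.

-13.00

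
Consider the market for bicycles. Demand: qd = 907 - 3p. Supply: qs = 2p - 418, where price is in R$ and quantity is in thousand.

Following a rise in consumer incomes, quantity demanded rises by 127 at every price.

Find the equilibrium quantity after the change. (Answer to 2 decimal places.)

162.80

Before the shock: 907 - 3p = 2p - 418 ⇒ 1325 = 5p ⇒ p = 265, q = 112.
The new curves are qd = 1034 - 3p (demand) and qs = 2p - 418 (supply).
Clearing the new market: 1034 - 3p = 2p - 418, so p = 290.4 and q = 162.8.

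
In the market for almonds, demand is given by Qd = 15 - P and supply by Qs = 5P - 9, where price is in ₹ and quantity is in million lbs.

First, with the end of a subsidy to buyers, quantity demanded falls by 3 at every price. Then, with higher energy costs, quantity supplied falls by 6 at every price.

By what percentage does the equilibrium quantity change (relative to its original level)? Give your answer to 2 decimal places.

Solve the original market: 15 - P = 5P - 9, hence P = 4 and Q = 11.
The shock moves the curves to Qd = 12 - P and Qs = 5P - 15.
Setting them equal: 12 - P = 5P - 15 → 27 = 6P, so P = 4.5 and Q = 7.5.
%ΔQ = (7.5 − 11) / 11 × 100 = -31.82%.

-31.82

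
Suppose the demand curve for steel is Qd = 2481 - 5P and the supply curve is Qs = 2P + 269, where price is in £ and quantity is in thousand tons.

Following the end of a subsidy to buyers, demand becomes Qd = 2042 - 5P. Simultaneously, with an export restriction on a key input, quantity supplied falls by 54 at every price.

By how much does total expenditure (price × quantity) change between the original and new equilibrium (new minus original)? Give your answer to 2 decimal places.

Solve the original market: 2481 - 5P = 2P + 269, hence P = 316 and Q = 901.
With the change applied: demand Qd = 2042 - 5P, supply Qs = 2P + 215.
Setting them equal: 2042 - 5P = 2P + 215 → 1827 = 7P, so P = 261 and Q = 737.
Expenditure moves from 316×901 = 284716 to 261×737 = 192357; change = -92359.00.

-92359.00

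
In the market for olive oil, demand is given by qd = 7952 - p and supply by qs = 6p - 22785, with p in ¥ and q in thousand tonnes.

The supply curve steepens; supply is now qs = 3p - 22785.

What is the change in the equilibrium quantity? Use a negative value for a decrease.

-3293.25

Original equilibrium: 7952 - p = 6p - 22785 gives 30737 = 7p, so p = 4391 and q = 3561.
After the shift, demand is qd = 7952 - p and supply is qs = 3p - 22785.
Clearing the new market: 7952 - p = 3p - 22785, so p = 7684.25 and q = 267.75.
Δq = 267.75 − 3561 = -3293.25.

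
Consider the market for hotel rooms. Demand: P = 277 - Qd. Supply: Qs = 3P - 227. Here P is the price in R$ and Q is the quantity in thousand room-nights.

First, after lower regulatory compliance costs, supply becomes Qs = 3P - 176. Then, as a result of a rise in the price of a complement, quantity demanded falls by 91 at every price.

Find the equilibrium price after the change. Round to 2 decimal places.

90.50

Initially, 277 - P = 3P - 227, so 504 = 4P and P = 126, Q = 151.
After the shift, demand is Qd = 186 - P and supply is Qs = 3P - 176.
New equilibrium: 186 - P = 3P - 176 ⇒ 362 = 4P ⇒ P = 90.5, Q = 95.5.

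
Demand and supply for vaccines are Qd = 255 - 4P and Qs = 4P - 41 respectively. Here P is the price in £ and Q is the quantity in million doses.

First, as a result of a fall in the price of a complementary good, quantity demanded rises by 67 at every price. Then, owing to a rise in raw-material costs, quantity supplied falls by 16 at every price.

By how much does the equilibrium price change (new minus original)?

Solve the original market: 255 - 4P = 4P - 41, hence P = 37 and Q = 107.
The shock moves the curves to Qd = 322 - 4P and Qs = 4P - 57.
Setting them equal: 322 - 4P = 4P - 57 → 379 = 8P, so P = 47.375 and Q = 132.5.
ΔP = 47.375 − 37 = +10.375.

+10.375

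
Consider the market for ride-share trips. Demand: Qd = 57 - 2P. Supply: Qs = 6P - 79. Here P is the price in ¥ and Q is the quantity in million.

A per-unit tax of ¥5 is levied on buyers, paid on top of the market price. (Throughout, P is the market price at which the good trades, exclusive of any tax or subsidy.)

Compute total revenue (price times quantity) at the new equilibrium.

244.125

Initially, 57 - 2P = 6P - 79, so 136 = 8P and P = 17, Q = 23.
Since buyers pay the price plus the tax, the effective demand curve becomes Qd = 47 - 2P.
Equate the new curves: 47 - 2P = 6P - 79, giving 126 = 8P, P = 15.75, Q = 15.5.
New expenditure = 15.75 × 15.5 = 244.125.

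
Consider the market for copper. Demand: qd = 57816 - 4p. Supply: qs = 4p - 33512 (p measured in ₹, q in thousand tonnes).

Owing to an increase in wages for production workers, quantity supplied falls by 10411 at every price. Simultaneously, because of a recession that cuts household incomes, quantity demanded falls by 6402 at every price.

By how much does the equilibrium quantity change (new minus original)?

Before the shock: 57816 - 4p = 4p - 33512 ⇒ 91328 = 8p ⇒ p = 11416, q = 12152.
With the change applied: demand qd = 51414 - 4p, supply qs = 4p - 43923.
New equilibrium: 51414 - 4p = 4p - 43923 ⇒ 95337 = 8p ⇒ p = 11917.125, q = 3745.5.
Δq = 3745.5 − 12152 = -8406.5.

-8406.5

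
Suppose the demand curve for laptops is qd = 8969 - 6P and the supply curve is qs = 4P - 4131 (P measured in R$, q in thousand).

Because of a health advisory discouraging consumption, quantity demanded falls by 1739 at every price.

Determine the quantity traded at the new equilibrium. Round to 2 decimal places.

Original equilibrium: 8969 - 6P = 4P - 4131 gives 13100 = 10P, so P = 1310 and q = 1109.
With the change applied: demand qd = 7230 - 6P, supply qs = 4P - 4131.
Clearing the new market: 7230 - 6P = 4P - 4131, so P = 1136.1 and q = 413.4.

413.40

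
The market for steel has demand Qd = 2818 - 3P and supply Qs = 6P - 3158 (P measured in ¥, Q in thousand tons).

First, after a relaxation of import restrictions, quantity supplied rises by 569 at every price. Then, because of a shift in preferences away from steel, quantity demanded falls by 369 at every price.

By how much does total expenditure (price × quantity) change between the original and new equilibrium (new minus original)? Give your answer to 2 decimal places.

Original equilibrium: 2818 - 3P = 6P - 3158 gives 5976 = 9P, so P = 664 and Q = 826.
The shock moves the curves to Qd = 2449 - 3P and Qs = 6P - 2589.
Clearing the new market: 2449 - 3P = 6P - 2589, so P = 5038/9 ≈ 559.7778 and Q = 2309/3 ≈ 769.6667.
Expenditure moves from 664×826 = 548464 to 559.7778×769.6667 = 430842.2963; change = -117621.70.

-117621.70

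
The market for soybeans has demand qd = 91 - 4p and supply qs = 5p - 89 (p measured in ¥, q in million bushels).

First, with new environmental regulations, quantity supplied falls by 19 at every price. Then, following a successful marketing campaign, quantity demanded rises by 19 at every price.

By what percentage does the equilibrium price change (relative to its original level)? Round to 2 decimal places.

Solve the original market: 91 - 4p = 5p - 89, hence p = 20 and q = 11.
The new curves are qd = 110 - 4p (demand) and qs = 5p - 108 (supply).
Setting them equal: 110 - 4p = 5p - 108 → 218 = 9p, so p = 218/9 ≈ 24.2222 and q = 118/9 ≈ 13.1111.
%Δp = (24.2222 − 20) / 20 × 100 = +21.11%.

+21.11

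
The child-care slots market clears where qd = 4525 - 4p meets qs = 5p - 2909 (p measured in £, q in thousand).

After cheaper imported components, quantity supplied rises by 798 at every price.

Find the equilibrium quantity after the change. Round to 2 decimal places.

Solve the original market: 4525 - 4p = 5p - 2909, hence p = 826 and q = 1221.
The new curves are qd = 4525 - 4p (demand) and qs = 5p - 2111 (supply).
Setting them equal: 4525 - 4p = 5p - 2111 → 6636 = 9p, so p = 2212/3 ≈ 737.3333 and q = 4727/3 ≈ 1575.6667.

1575.67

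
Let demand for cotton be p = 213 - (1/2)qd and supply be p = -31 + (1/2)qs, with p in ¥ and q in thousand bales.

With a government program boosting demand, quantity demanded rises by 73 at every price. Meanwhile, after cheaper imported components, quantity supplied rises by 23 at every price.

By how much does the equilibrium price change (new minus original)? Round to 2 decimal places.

+12.50

Solve the original market: 426 - 2p = 2p + 62, hence p = 91 and q = 244.
After the shift, demand is qd = 499 - 2p and supply is qs = 2p + 85.
Clearing the new market: 499 - 2p = 2p + 85, so p = 103.5 and q = 292.
Δp = 103.5 − 91 = +12.50.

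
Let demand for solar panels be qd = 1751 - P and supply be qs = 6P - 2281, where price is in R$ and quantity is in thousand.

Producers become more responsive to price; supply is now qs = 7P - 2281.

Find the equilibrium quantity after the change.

Solve the original market: 1751 - P = 6P - 2281, hence P = 576 and q = 1175.
After the shift, demand is qd = 1751 - P and supply is qs = 7P - 2281.
Clearing the new market: 1751 - P = 7P - 2281, so P = 504 and q = 1247.

1247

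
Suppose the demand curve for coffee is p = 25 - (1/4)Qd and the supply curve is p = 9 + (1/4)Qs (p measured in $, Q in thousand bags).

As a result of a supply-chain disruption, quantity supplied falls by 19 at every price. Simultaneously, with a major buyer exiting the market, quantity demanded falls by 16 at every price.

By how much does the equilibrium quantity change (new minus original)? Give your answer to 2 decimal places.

-17.50

Before the shock: 100 - 4p = 4p - 36 ⇒ 136 = 8p ⇒ p = 17, Q = 32.
After the shift, demand is Qd = 84 - 4p and supply is Qs = 4p - 55.
Equate the new curves: 84 - 4p = 4p - 55, giving 139 = 8p, p = 17.375, Q = 14.5.
ΔQ = 14.5 − 32 = -17.50.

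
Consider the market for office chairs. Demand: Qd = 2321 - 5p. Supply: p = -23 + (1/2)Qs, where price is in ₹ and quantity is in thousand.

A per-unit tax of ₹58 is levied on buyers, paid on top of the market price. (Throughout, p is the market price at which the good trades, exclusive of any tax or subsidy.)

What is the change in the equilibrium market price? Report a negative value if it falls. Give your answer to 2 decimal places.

Original equilibrium: 2321 - 5p = 2p + 46 gives 2275 = 7p, so p = 325 and Q = 696.
Since buyers pay the price plus the tax, the effective demand curve becomes Qd = 2031 - 5p.
Clearing the new market: 2031 - 5p = 2p + 46, so p = 1985/7 ≈ 283.5714 and Q = 4292/7 ≈ 613.1429.
Δp = 283.5714 − 325 = -41.43.

-41.43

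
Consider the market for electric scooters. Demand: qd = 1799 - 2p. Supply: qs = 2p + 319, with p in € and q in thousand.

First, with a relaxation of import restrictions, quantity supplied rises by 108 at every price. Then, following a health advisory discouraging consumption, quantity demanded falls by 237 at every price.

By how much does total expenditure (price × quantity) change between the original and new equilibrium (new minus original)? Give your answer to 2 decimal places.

-109640.63

Before the shock: 1799 - 2p = 2p + 319 ⇒ 1480 = 4p ⇒ p = 370, q = 1059.
The shock moves the curves to qd = 1562 - 2p and qs = 2p + 427.
Setting them equal: 1562 - 2p = 2p + 427 → 1135 = 4p, so p = 283.75 and q = 994.5.
Expenditure moves from 370×1059 = 391830 to 283.75×994.5 = 282189.375; change = -109640.63.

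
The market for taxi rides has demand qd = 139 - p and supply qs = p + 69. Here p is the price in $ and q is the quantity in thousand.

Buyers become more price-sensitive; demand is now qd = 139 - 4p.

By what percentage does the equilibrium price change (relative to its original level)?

Original equilibrium: 139 - p = p + 69 gives 70 = 2p, so p = 35 and q = 104.
With the change applied: demand qd = 139 - 4p, supply qs = p + 69.
New equilibrium: 139 - 4p = p + 69 ⇒ 70 = 5p ⇒ p = 14, q = 83.
%Δp = (14 − 35) / 35 × 100 = -60%.

-60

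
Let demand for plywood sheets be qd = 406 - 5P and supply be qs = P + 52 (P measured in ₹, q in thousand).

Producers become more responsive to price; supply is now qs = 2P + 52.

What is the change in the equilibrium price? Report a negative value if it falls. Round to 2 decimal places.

-8.43

Initially, 406 - 5P = P + 52, so 354 = 6P and P = 59, q = 111.
With the change applied: demand qd = 406 - 5P, supply qs = 2P + 52.
Clearing the new market: 406 - 5P = 2P + 52, so P = 354/7 ≈ 50.5714 and q = 1072/7 ≈ 153.1429.
ΔP = 50.5714 − 59 = -8.43.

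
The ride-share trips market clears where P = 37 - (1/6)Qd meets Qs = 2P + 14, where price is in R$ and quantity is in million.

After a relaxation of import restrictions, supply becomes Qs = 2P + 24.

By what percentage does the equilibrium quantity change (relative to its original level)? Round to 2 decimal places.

Original equilibrium: 222 - 6P = 2P + 14 gives 208 = 8P, so P = 26 and Q = 66.
The shock moves the curves to Qd = 222 - 6P and Qs = 2P + 24.
Equate the new curves: 222 - 6P = 2P + 24, giving 198 = 8P, P = 24.75, Q = 73.5.
%ΔQ = (73.5 − 66) / 66 × 100 = +11.36%.

+11.36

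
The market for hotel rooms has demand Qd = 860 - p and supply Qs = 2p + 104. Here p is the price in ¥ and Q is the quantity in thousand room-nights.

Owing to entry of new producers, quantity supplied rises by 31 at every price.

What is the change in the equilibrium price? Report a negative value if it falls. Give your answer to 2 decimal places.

-10.33

Before the shock: 860 - p = 2p + 104 ⇒ 756 = 3p ⇒ p = 252, Q = 608.
With the change applied: demand Qd = 860 - p, supply Qs = 2p + 135.
Setting them equal: 860 - p = 2p + 135 → 725 = 3p, so p = 725/3 ≈ 241.6667 and Q = 1855/3 ≈ 618.3333.
Δp = 241.6667 − 252 = -10.33.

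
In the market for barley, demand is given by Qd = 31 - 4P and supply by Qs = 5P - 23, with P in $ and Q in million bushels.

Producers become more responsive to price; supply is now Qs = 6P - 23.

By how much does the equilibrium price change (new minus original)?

Original equilibrium: 31 - 4P = 5P - 23 gives 54 = 9P, so P = 6 and Q = 7.
After the shift, demand is Qd = 31 - 4P and supply is Qs = 6P - 23.
Equate the new curves: 31 - 4P = 6P - 23, giving 54 = 10P, P = 5.4, Q = 9.4.
ΔP = 5.4 − 6 = -0.6.

-0.6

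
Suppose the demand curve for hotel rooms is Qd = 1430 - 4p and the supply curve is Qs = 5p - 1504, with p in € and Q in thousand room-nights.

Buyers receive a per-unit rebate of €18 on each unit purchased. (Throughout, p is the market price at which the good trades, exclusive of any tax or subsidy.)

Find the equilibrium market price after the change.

Before the shock: 1430 - 4p = 5p - 1504 ⇒ 2934 = 9p ⇒ p = 326, Q = 126.
Since buyers' out-of-pocket price is the market price minus the rebate, the effective demand curve becomes Qd = 1502 - 4p.
Setting them equal: 1502 - 4p = 5p - 1504 → 3006 = 9p, so p = 334 and Q = 166.

334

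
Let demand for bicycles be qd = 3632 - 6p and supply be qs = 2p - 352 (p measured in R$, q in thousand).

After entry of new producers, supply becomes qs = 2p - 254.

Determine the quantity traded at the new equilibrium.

717.5

Original equilibrium: 3632 - 6p = 2p - 352 gives 3984 = 8p, so p = 498 and q = 644.
The new curves are qd = 3632 - 6p (demand) and qs = 2p - 254 (supply).
Clearing the new market: 3632 - 6p = 2p - 254, so p = 485.75 and q = 717.5.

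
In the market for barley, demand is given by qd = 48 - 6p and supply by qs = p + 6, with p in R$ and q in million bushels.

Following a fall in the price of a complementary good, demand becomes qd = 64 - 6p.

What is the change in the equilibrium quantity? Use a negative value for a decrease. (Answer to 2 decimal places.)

+2.29

Original equilibrium: 48 - 6p = p + 6 gives 42 = 7p, so p = 6 and q = 12.
The new curves are qd = 64 - 6p (demand) and qs = p + 6 (supply).
Clearing the new market: 64 - 6p = p + 6, so p = 58/7 ≈ 8.2857 and q = 100/7 ≈ 14.2857.
Δq = 14.2857 − 12 = +2.29.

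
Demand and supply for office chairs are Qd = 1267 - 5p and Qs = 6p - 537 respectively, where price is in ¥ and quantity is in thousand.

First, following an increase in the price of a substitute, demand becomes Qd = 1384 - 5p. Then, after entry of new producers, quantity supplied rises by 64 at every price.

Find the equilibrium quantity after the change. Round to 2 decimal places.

539.91

Before the shock: 1267 - 5p = 6p - 537 ⇒ 1804 = 11p ⇒ p = 164, Q = 447.
With the change applied: demand Qd = 1384 - 5p, supply Qs = 6p - 473.
Setting them equal: 1384 - 5p = 6p - 473 → 1857 = 11p, so p = 1857/11 ≈ 168.8182 and Q = 5939/11 ≈ 539.9091.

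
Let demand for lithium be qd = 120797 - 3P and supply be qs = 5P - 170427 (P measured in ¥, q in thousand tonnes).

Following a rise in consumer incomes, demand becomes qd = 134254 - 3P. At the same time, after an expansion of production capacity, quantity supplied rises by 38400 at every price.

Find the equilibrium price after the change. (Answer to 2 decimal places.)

Original equilibrium: 120797 - 3P = 5P - 170427 gives 291224 = 8P, so P = 36403 and q = 11588.
The shock moves the curves to qd = 134254 - 3P and qs = 5P - 132027.
Equate the new curves: 134254 - 3P = 5P - 132027, giving 266281 = 8P, P = 33285.125, q = 34398.625.

33285.13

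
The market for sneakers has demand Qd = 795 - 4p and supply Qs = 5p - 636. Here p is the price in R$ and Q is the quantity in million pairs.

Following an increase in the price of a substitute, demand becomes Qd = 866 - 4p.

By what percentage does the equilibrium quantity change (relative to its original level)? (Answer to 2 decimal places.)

Initially, 795 - 4p = 5p - 636, so 1431 = 9p and p = 159, Q = 159.
The new curves are Qd = 866 - 4p (demand) and Qs = 5p - 636 (supply).
Equate the new curves: 866 - 4p = 5p - 636, giving 1502 = 9p, p = 1502/9 ≈ 166.8889, Q = 1786/9 ≈ 198.4444.
%ΔQ = (198.4444 − 159) / 159 × 100 = +24.81%.

+24.81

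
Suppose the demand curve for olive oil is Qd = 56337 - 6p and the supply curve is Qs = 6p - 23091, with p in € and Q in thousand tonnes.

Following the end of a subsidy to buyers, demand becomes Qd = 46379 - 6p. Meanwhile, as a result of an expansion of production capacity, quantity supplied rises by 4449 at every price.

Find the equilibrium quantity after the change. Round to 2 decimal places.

13868.50

Initially, 56337 - 6p = 6p - 23091, so 79428 = 12p and p = 6619, Q = 16623.
The shock moves the curves to Qd = 46379 - 6p and Qs = 6p - 18642.
Clearing the new market: 46379 - 6p = 6p - 18642, so p = 65021/12 ≈ 5418.4167 and Q = 13868.5.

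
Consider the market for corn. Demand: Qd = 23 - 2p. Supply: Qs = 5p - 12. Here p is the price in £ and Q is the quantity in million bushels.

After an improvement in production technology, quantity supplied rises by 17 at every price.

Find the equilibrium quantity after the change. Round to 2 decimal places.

17.86

Before the shock: 23 - 2p = 5p - 12 ⇒ 35 = 7p ⇒ p = 5, Q = 13.
The new curves are Qd = 23 - 2p (demand) and Qs = 5p + 5 (supply).
Setting them equal: 23 - 2p = 5p + 5 → 18 = 7p, so p = 18/7 ≈ 2.5714 and Q = 125/7 ≈ 17.8571.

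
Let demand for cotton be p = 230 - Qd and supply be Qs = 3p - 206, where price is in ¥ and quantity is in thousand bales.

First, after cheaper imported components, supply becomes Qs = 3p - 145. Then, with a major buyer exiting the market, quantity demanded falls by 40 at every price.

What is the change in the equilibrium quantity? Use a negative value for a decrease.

-14.75

Original equilibrium: 230 - p = 3p - 206 gives 436 = 4p, so p = 109 and Q = 121.
The shock moves the curves to Qd = 190 - p and Qs = 3p - 145.
Clearing the new market: 190 - p = 3p - 145, so p = 83.75 and Q = 106.25.
ΔQ = 106.25 − 121 = -14.75.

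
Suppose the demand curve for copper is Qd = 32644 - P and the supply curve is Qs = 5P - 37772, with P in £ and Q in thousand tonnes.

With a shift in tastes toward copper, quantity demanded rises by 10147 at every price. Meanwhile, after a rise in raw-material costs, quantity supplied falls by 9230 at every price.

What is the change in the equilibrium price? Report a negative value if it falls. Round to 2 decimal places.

Solve the original market: 32644 - P = 5P - 37772, hence P = 11736 and Q = 20908.
The new curves are Qd = 42791 - P (demand) and Qs = 5P - 47002 (supply).
Setting them equal: 42791 - P = 5P - 47002 → 89793 = 6P, so P = 14965.5 and Q = 27825.5.
ΔP = 14965.5 − 11736 = +3229.50.

+3229.50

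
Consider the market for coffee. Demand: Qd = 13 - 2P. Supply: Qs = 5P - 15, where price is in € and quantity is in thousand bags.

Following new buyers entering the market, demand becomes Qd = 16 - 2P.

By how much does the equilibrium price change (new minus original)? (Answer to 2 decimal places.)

Solve the original market: 13 - 2P = 5P - 15, hence P = 4 and Q = 5.
With the change applied: demand Qd = 16 - 2P, supply Qs = 5P - 15.
Setting them equal: 16 - 2P = 5P - 15 → 31 = 7P, so P = 31/7 ≈ 4.4286 and Q = 50/7 ≈ 7.1429.
ΔP = 4.4286 − 4 = +0.43.

+0.43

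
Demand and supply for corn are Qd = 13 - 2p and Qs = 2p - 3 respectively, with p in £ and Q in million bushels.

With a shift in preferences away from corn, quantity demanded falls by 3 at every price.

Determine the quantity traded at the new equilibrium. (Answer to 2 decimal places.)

3.50

Original equilibrium: 13 - 2p = 2p - 3 gives 16 = 4p, so p = 4 and Q = 5.
The new curves are Qd = 10 - 2p (demand) and Qs = 2p - 3 (supply).
Clearing the new market: 10 - 2p = 2p - 3, so p = 3.25 and Q = 3.5.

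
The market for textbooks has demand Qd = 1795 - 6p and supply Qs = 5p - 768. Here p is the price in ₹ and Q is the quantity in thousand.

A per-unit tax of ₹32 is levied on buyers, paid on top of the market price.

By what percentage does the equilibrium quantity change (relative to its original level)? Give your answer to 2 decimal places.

Initially, 1795 - 6p = 5p - 768, so 2563 = 11p and p = 233, Q = 397.
Since buyers pay the price plus the tax, the effective demand curve becomes Qd = 1603 - 6p.
Equate the new curves: 1603 - 6p = 5p - 768, giving 2371 = 11p, p = 2371/11 ≈ 215.5455, Q = 3407/11 ≈ 309.7273.
%ΔQ = (309.7273 − 397) / 397 × 100 = -21.98%.

-21.98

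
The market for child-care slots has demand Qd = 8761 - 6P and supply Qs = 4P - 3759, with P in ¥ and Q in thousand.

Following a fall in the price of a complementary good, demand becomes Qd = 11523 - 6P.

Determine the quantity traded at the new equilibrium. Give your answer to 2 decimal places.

2353.80

Original equilibrium: 8761 - 6P = 4P - 3759 gives 12520 = 10P, so P = 1252 and Q = 1249.
With the change applied: demand Qd = 11523 - 6P, supply Qs = 4P - 3759.
Clearing the new market: 11523 - 6P = 4P - 3759, so P = 1528.2 and Q = 2353.8.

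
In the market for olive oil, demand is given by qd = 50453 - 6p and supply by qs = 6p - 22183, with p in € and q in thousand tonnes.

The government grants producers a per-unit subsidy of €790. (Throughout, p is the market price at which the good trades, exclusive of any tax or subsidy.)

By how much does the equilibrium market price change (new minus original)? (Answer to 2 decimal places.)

Original equilibrium: 50453 - 6p = 6p - 22183 gives 72636 = 12p, so p = 6053 and q = 14135.
Since sellers receive the price plus the subsidy, the effective supply curve becomes qs = 6p - 17443.
Equate the new curves: 50453 - 6p = 6p - 17443, giving 67896 = 12p, p = 5658, q = 16505.
Δp = 5658 − 6053 = -395.00.

-395.00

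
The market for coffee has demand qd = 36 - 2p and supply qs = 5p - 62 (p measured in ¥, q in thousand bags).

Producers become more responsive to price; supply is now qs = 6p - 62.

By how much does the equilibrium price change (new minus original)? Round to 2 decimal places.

-1.75

Original equilibrium: 36 - 2p = 5p - 62 gives 98 = 7p, so p = 14 and q = 8.
The shock moves the curves to qd = 36 - 2p and qs = 6p - 62.
Setting them equal: 36 - 2p = 6p - 62 → 98 = 8p, so p = 12.25 and q = 11.5.
Δp = 12.25 − 14 = -1.75.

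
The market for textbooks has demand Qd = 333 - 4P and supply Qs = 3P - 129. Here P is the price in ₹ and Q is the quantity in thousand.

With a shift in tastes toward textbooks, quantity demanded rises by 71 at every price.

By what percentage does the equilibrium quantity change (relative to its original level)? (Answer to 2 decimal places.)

Solve the original market: 333 - 4P = 3P - 129, hence P = 66 and Q = 69.
After the shift, demand is Qd = 404 - 4P and supply is Qs = 3P - 129.
New equilibrium: 404 - 4P = 3P - 129 ⇒ 533 = 7P ⇒ P = 533/7 ≈ 76.1429, Q = 696/7 ≈ 99.4286.
%ΔQ = (99.4286 − 69) / 69 × 100 = +44.10%.

+44.10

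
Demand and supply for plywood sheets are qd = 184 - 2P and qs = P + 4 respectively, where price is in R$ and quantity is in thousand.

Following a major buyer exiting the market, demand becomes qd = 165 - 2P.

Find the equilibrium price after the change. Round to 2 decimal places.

Initially, 184 - 2P = P + 4, so 180 = 3P and P = 60, q = 64.
The shock moves the curves to qd = 165 - 2P and qs = P + 4.
Setting them equal: 165 - 2P = P + 4 → 161 = 3P, so P = 161/3 ≈ 53.6667 and q = 173/3 ≈ 57.6667.

53.67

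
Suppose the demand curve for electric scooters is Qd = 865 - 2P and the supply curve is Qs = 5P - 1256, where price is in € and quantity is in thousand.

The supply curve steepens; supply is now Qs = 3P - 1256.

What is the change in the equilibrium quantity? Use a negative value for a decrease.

-242.4

Original equilibrium: 865 - 2P = 5P - 1256 gives 2121 = 7P, so P = 303 and Q = 259.
The shock moves the curves to Qd = 865 - 2P and Qs = 3P - 1256.
Clearing the new market: 865 - 2P = 3P - 1256, so P = 424.2 and Q = 16.6.
ΔQ = 16.6 − 259 = -242.4.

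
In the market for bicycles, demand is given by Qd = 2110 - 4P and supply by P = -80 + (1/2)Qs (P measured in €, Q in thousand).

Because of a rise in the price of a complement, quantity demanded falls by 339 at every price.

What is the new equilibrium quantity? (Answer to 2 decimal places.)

697.00

Before the shock: 2110 - 4P = 2P + 160 ⇒ 1950 = 6P ⇒ P = 325, Q = 810.
After the shift, demand is Qd = 1771 - 4P and supply is Qs = 2P + 160.
Equate the new curves: 1771 - 4P = 2P + 160, giving 1611 = 6P, P = 268.5, Q = 697.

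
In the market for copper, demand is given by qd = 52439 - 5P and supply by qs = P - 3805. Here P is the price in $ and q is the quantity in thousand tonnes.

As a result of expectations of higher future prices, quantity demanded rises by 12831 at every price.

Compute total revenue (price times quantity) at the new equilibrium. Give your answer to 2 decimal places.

Before the shock: 52439 - 5P = P - 3805 ⇒ 56244 = 6P ⇒ P = 9374, q = 5569.
The new curves are qd = 65270 - 5P (demand) and qs = P - 3805 (supply).
Setting them equal: 65270 - 5P = P - 3805 → 69075 = 6P, so P = 11512.5 and q = 7707.5.
New expenditure = 11512.5 × 7707.5 = 88732593.75.

88732593.75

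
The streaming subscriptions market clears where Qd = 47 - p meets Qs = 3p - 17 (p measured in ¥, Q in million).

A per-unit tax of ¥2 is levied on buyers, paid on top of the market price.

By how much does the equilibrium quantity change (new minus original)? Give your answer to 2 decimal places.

-1.50

Original equilibrium: 47 - p = 3p - 17 gives 64 = 4p, so p = 16 and Q = 31.
Since buyers pay the price plus the tax, the effective demand curve becomes Qd = 45 - p.
New equilibrium: 45 - p = 3p - 17 ⇒ 62 = 4p ⇒ p = 15.5, Q = 29.5.
ΔQ = 29.5 − 31 = -1.50.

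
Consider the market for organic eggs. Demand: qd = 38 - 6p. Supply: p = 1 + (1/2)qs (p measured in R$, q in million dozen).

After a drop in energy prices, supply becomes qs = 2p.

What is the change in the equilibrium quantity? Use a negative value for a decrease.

Original equilibrium: 38 - 6p = 2p - 2 gives 40 = 8p, so p = 5 and q = 8.
The new curves are qd = 38 - 6p (demand) and qs = 2p (supply).
Clearing the new market: 38 - 6p = 2p, so p = 4.75 and q = 9.5.
Δq = 9.5 − 8 = +1.5.

+1.5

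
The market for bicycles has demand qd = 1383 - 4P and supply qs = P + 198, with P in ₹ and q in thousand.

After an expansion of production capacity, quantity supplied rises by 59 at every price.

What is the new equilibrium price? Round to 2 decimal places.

225.20

Before the shock: 1383 - 4P = P + 198 ⇒ 1185 = 5P ⇒ P = 237, q = 435.
The shock moves the curves to qd = 1383 - 4P and qs = P + 257.
New equilibrium: 1383 - 4P = P + 257 ⇒ 1126 = 5P ⇒ P = 225.2, q = 482.2.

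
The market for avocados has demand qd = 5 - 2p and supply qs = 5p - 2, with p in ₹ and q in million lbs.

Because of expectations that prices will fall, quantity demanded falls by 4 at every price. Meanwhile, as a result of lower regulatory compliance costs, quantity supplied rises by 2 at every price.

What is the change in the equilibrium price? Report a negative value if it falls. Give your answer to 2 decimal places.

-0.86

Before the shock: 5 - 2p = 5p - 2 ⇒ 7 = 7p ⇒ p = 1, q = 3.
The new curves are qd = 1 - 2p (demand) and qs = 5p (supply).
New equilibrium: 1 - 2p = 5p ⇒ 1 = 7p ⇒ p = 1/7 ≈ 0.1429, q = 5/7 ≈ 0.7143.
Δp = 0.1429 − 1 = -0.86.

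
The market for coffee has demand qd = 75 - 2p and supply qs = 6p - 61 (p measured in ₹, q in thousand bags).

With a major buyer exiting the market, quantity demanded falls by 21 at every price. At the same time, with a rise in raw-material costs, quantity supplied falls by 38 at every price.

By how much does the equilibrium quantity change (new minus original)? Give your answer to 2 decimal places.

Before the shock: 75 - 2p = 6p - 61 ⇒ 136 = 8p ⇒ p = 17, q = 41.
With the change applied: demand qd = 54 - 2p, supply qs = 6p - 99.
Setting them equal: 54 - 2p = 6p - 99 → 153 = 8p, so p = 19.125 and q = 15.75.
Δq = 15.75 − 41 = -25.25.

-25.25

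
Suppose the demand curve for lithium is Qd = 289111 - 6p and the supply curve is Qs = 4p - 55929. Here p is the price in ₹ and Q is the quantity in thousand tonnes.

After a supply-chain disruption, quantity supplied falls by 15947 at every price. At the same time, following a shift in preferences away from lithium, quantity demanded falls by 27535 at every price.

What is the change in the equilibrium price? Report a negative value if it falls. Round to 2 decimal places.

-1158.80

Solve the original market: 289111 - 6p = 4p - 55929, hence p = 34504 and Q = 82087.
With the change applied: demand Qd = 261576 - 6p, supply Qs = 4p - 71876.
Setting them equal: 261576 - 6p = 4p - 71876 → 333452 = 10p, so p = 33345.2 and Q = 61504.8.
Δp = 33345.2 − 34504 = -1158.80.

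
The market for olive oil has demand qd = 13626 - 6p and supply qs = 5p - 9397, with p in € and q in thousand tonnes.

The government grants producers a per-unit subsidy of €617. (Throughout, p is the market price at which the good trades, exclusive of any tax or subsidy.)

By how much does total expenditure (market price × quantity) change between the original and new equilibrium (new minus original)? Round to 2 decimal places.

+2750494.21

Before the shock: 13626 - 6p = 5p - 9397 ⇒ 23023 = 11p ⇒ p = 2093, q = 1068.
Since sellers receive the price plus the subsidy, the effective supply curve becomes qs = 5p - 6312.
New equilibrium: 13626 - 6p = 5p - 6312 ⇒ 19938 = 11p ⇒ p = 19938/11 ≈ 1812.5455, q = 30258/11 ≈ 2750.7273.
Expenditure moves from 2093×1068 = 2235324 to 1812.5455×2750.7273 = 4985818.2149; change = +2750494.21.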